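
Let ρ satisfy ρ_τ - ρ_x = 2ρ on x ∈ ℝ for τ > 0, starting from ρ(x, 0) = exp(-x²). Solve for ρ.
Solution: Substitute ρ = exp(2τ)u.
Then ρ_τ = exp(2τ)(u_τ + 2u), ρ_x = exp(2τ)u_x; substituting and dividing by exp(2τ), the lower-order terms cancel: u_τ - u_x = 0 (standard advection equation).
Data for u: u(x,0) = ρ(x,0) = exp(-x²).
By characteristics (dx/dτ = -1), u(x,τ) = f(x + τ) with f = u(·, 0).
So u(x,τ) = exp(-(x + τ)²), and ρ(x,τ) = exp(2τ)u(x,τ).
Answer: ρ(x, τ) = exp(2τ)exp(-(x + τ)²)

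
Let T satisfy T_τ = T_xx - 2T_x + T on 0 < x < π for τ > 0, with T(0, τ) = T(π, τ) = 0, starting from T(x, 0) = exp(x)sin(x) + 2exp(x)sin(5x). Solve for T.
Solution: Substitute T = exp(x)u.
Then T_x = exp(x)(u_x + u), T_xx = exp(x)(u_xx + 2u_x + u), T_τ = exp(x)u_τ; substituting and dividing by exp(x), the lower-order terms cancel: u_τ = u_xx (standard heat equation).
Data for u: u(x,0) = exp(-x)T(x,0) = sin(x) + 2sin(5x). The boundary conditions carry over: u(0,τ) = u(π,τ) = 0.
Separating variables: u = Σ c_n exp(-n²τ) sin(nx). From u(x,0) = sin(x) + 2sin(5x): c_1=1, c_5=2.
So u(x,τ) = exp(-τ)sin(x) + 2exp(-25τ)sin(5x), and T(x,τ) = exp(x)u(x,τ).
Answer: T(x, τ) = exp(x)exp(-τ)sin(x) + 2exp(x)exp(-25τ)sin(5x)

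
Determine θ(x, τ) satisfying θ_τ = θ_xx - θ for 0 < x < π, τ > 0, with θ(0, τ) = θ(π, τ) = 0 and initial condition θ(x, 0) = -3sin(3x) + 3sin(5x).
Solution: Substitute θ = exp(-τ)u.
Then θ_τ = exp(-τ)(u_τ - u), θ_xx = exp(-τ)u_xx; substituting and dividing by exp(-τ), the lower-order terms cancel: u_τ = u_xx (standard heat equation).
Data for u: u(x,0) = θ(x,0) = -3sin(3x) + 3sin(5x). The boundary conditions carry over: u(0,τ) = u(π,τ) = 0.
Separating variables: u = Σ c_n exp(-n²τ) sin(nx). From u(x,0) = -3sin(3x) + 3sin(5x): c_3=-3, c_5=3.
So u(x,τ) = -3exp(-9τ)sin(3x) + 3exp(-25τ)sin(5x), and θ(x,τ) = exp(-τ)u(x,τ).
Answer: θ(x, τ) = -3exp(-10τ)sin(3x) + 3exp(-26τ)sin(5x)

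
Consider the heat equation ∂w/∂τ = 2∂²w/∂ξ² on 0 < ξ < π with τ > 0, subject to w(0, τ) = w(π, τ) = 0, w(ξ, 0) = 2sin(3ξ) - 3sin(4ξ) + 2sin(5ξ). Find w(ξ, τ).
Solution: Separating variables: w = Σ c_n exp(-2n²τ) sin(nξ). From w(ξ,0) = 2sin(3ξ) - 3sin(4ξ) + 2sin(5ξ): c_3=2, c_4=-3, c_5=2.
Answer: w(ξ, τ) = 2exp(-18τ)sin(3ξ) - 3exp(-32τ)sin(4ξ) + 2exp(-50τ)sin(5ξ)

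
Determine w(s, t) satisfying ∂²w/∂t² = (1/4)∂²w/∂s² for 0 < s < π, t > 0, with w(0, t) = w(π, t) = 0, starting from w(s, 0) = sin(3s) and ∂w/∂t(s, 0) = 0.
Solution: Separating variables: w = Σ [A_n cos(ω_n t) + B_n sin(ω_n t)] sin(ns), ω_n = n/2. From ICs: A_3=1.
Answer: w(s, t) = sin(3s)cos(3t/2)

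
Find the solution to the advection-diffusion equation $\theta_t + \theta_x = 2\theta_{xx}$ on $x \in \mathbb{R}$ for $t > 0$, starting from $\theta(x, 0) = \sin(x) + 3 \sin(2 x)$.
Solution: Moving frame: $\eta = x - t$, $\sigma = t$, $\theta = u(\eta,\sigma)$, so $\theta_t = u_{\sigma} - u_{\eta}$ and $\theta_{xx} = u_{\eta\eta}$.
Hence $\theta_t + \theta_x = u_{\sigma}$ and the PDE becomes the heat equation $u_{\sigma} = 2u_{\eta\eta}$ on $\eta \in \mathbb{R}$.
Initial data: $u(\eta,0) = \theta(\eta,0) = \sin(\eta) + 3 \sin(2 \eta)$. Each mode $\sin(n\eta)$ decays as $e^{-2n^2\sigma}$ on $\mathbb{R}$, so $u(\eta,\sigma) = \sum c_n e^{-2n^2\sigma} \sin(n\eta)$ with $c_1=1, c_2=3$: $u(\eta,\sigma) = e^{-2 \sigma} \sin(\eta) + 3 e^{-8 \sigma} \sin(2 \eta)$.
Substituting back: $\theta(x,t) = u(x - t, t)$.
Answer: $\theta(x, t) = - e^{-2 t} \sin(t - x) - 3 e^{-8 t} \sin(2 t - 2 x)$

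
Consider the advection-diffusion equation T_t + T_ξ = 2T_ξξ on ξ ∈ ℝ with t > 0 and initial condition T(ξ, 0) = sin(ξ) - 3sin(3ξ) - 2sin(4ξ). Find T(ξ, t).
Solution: Moving frame: η = ξ - t, σ = t, T = u(η,σ), so T_t = u_σ - u_η and T_ξξ = u_ηη.
Hence T_t + T_ξ = u_σ and the PDE becomes the heat equation u_σ = 2u_ηη on η ∈ ℝ.
Initial data: u(η,0) = T(η,0) = sin(η) - 3sin(3η) - 2sin(4η). Each mode sin(nη) decays as exp(-2n²σ) on ℝ, so u(η,σ) = Σ c_n exp(-2n²σ) sin(nη) with c_1=1, c_3=-3, c_4=-2: u(η,σ) = exp(-2σ)sin(η) - 3exp(-18σ)sin(3η) - 2exp(-32σ)sin(4η).
Substituting back: T(ξ,t) = u(ξ - t, t).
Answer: T(ξ, t) = -exp(-2t)sin(t - ξ) + 3exp(-18t)sin(3t - 3ξ) + 2exp(-32t)sin(4t - 4ξ)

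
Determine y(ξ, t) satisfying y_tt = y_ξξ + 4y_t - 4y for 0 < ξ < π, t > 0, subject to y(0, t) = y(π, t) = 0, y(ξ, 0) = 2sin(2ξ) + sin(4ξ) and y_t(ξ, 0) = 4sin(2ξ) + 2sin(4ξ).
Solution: Substitute y = exp(2t)u, i.e. u = exp(-2t)y.
By the product rule, y_t = exp(2t)(u_t + 2u), y_tt = exp(2t)(u_tt + 4u_t + 4u), y_ξξ = exp(2t)u_ξξ.
Substituting into the PDE and dividing by exp(2t): u_tt + 4u_t + 4u = u_ξξ + 4(u_t + 2u) - 4u.
The lower-order terms cancel, leaving the standard wave equation u_tt = u_ξξ.
Initial data for u: u(ξ,0) = y(ξ,0) = 2sin(2ξ) + sin(4ξ); u_t(ξ,0) = y_t(ξ,0) - 2y(ξ,0) = 0. The boundary conditions carry over: u(0,t) = u(π,t) = 0.
Solve for u:
  Using separation of variables u = X(ξ)T(t):
  Eigenfunctions: sin(nξ), n = 1, 2, 3, ...
  General solution: u(ξ, t) = Σ [A_n cos(n t) + B_n sin(n t)] sin(nξ)
  From u(ξ,0) = 2sin(2ξ) + sin(4ξ): A_2=2, A_4=1. From u_t(ξ,0) = 0: all B_n = 0.
Hence u(ξ,t) = 2sin(2ξ)cos(2t) + sin(4ξ)cos(4t).
Transform back: y(ξ,t) = exp(2t)u(ξ,t).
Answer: y(ξ, t) = 2exp(2t)sin(2ξ)cos(2t) + exp(2t)sin(4ξ)cos(4t)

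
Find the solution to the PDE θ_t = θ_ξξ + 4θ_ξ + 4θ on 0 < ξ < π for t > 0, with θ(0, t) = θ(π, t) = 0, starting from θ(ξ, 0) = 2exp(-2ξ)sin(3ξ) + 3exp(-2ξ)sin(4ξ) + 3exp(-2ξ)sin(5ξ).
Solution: Substitute θ = exp(-2ξ)u.
Then θ_ξ = exp(-2ξ)(u_ξ - 2u), θ_ξξ = exp(-2ξ)(u_ξξ - 4u_ξ + 4u), θ_t = exp(-2ξ)u_t; substituting and dividing by exp(-2ξ), the lower-order terms cancel: u_t = u_ξξ (standard heat equation).
Data for u: u(ξ,0) = exp(2ξ)θ(ξ,0) = 2sin(3ξ) + 3sin(4ξ) + 3sin(5ξ). The boundary conditions carry over: u(0,t) = u(π,t) = 0.
Separating variables: u = Σ c_n exp(-n²t) sin(nξ). From u(ξ,0) = 2sin(3ξ) + 3sin(4ξ) + 3sin(5ξ): c_3=2, c_4=3, c_5=3.
So u(ξ,t) = 2exp(-9t)sin(3ξ) + 3exp(-16t)sin(4ξ) + 3exp(-25t)sin(5ξ), and θ(ξ,t) = exp(-2ξ)u(ξ,t).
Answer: θ(ξ, t) = 2exp(-9t)exp(-2ξ)sin(3ξ) + 3exp(-16t)exp(-2ξ)sin(4ξ) + 3exp(-25t)exp(-2ξ)sin(5ξ)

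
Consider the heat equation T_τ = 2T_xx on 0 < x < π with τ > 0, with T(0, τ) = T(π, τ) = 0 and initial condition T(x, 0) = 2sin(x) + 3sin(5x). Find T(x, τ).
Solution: Using separation of variables T = X(x)G(τ):
Eigenfunctions: sin(nx), n = 1, 2, 3, ...
General solution: T(x, τ) = Σ c_n sin(nx) exp(-2n² τ)
Matching T(x,0) = 2sin(x) + 3sin(5x) term by term: c_1=2, c_5=3.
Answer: T(x, τ) = 2exp(-2τ)sin(x) + 3exp(-50τ)sin(5x)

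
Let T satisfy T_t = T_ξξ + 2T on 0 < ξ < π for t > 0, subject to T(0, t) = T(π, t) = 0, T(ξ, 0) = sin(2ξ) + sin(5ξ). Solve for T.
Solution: Substitute T = exp(2t)u, i.e. u = exp(-2t)T.
By the product rule, T_t = exp(2t)(u_t + 2u), T_ξξ = exp(2t)u_ξξ.
Substituting into the PDE and dividing by exp(2t): u_t + 2u = u_ξξ + 2u.
The lower-order terms cancel, leaving the standard heat equation u_t = u_ξξ.
Initial data for u: u(ξ,0) = T(ξ,0) = sin(2ξ) + sin(5ξ). The boundary conditions carry over: u(0,t) = u(π,t) = 0.
Solve for u:
  Using separation of variables u = X(ξ)G(t):
  Eigenfunctions: sin(nξ), n = 1, 2, 3, ...
  General solution: u(ξ, t) = Σ c_n sin(nξ) exp(-n² t)
  Matching u(ξ,0) = sin(2ξ) + sin(5ξ) term by term: c_2=1, c_5=1.
Hence u(ξ,t) = exp(-4t)sin(2ξ) + exp(-25t)sin(5ξ).
Transform back: T(ξ,t) = exp(2t)u(ξ,t).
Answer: T(ξ, t) = exp(-2t)sin(2ξ) + exp(-23t)sin(5ξ)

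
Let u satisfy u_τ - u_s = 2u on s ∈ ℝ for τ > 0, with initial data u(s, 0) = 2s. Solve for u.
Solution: Substitute u = exp(2τ)w, i.e. w = exp(-2τ)u.
By the product rule, u_τ = exp(2τ)(w_τ + 2w), u_s = exp(2τ)w_s.
Substituting into the PDE and dividing by exp(2τ): w_τ + 2w - w_s = 2w.
The lower-order terms cancel, leaving the standard advection equation w_τ - w_s = 0.
Initial data for w: w(s,0) = u(s,0) = 2s.
Solve for w:
  By method of characteristics (waves move left with speed 1):
  Along characteristics s + τ = const, w is constant, so w(s,τ) = f(s + τ) with f = w(·, 0).
Hence w(s,τ) = 2s + 2τ.
Transform back: u(s,τ) = exp(2τ)w(s,τ).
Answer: u(s, τ) = 2sexp(2τ) + 2τexp(2τ)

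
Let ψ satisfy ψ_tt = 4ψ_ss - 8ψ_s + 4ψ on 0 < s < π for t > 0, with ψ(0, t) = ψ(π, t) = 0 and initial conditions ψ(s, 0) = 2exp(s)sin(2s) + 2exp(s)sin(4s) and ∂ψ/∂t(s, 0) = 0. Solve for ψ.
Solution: Substitute ψ = exp(s)u, i.e. u = exp(-s)ψ.
By the product rule, ψ_s = exp(s)(u_s + u), ψ_ss = exp(s)(u_ss + 2u_s + u), ψ_tt = exp(s)u_tt.
Substituting into the PDE and dividing by exp(s): u_tt = 4(u_ss + 2u_s + u) - 8(u_s + u) + 4u.
The lower-order terms cancel, leaving the standard wave equation u_tt = 4u_ss.
Initial data for u: u(s,0) = exp(-s)ψ(s,0) = 2sin(2s) + 2sin(4s); u_t(s,0) = exp(-s)ψ_t(s,0) = 0. The boundary conditions carry over: u(0,t) = u(π,t) = 0.
Solve for u:
  Using separation of variables u = X(s)T(t):
  Eigenfunctions: sin(ns), n = 1, 2, 3, ...
  General solution: u(s, t) = Σ [A_n cos(2n t) + B_n sin(2n t)] sin(ns)
  From u(s,0) = 2sin(2s) + 2sin(4s): A_2=2, A_4=2. From u_t(s,0) = 0: all B_n = 0.
Hence u(s,t) = 2sin(2s)cos(4t) + 2sin(4s)cos(8t).
Transform back: ψ(s,t) = exp(s)u(s,t).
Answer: ψ(s, t) = 2exp(s)sin(2s)cos(4t) + 2exp(s)sin(4s)cos(8t)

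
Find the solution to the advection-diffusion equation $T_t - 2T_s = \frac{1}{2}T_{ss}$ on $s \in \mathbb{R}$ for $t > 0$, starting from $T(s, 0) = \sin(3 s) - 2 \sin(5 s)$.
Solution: Moving frame: $\eta = s + 2t$, $\sigma = t$, $T = u(\eta,\sigma)$, so $T_t = u_{\sigma} + 2u_{\eta}$ and $T_{ss} = u_{\eta\eta}$.
Hence $T_t - 2T_s = u_{\sigma}$ and the PDE becomes the heat equation $u_{\sigma} = \frac{1}{2}u_{\eta\eta}$ on $\eta \in \mathbb{R}$.
Initial data: $u(\eta,0) = T(\eta,0) = \sin(3 \eta) - 2 \sin(5 \eta)$. Each mode $\sin(n\eta)$ decays as $e^{-n^2\sigma/2}$ on $\mathbb{R}$, so $u(\eta,\sigma) = \sum c_n e^{-n^2\sigma/2} \sin(n\eta)$ with $c_3=1, c_5=-2$: $u(\eta,\sigma) = e^{-9 \sigma/2} \sin(3 \eta) - 2 e^{-25 \sigma/2} \sin(5 \eta)$.
Substituting back: $T(s,t) = u(s + 2t, t)$.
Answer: $T(s, t) = e^{-9 t/2} \sin(3 s + 6 t) - 2 e^{-25 t/2} \sin(5 s + 10 t)$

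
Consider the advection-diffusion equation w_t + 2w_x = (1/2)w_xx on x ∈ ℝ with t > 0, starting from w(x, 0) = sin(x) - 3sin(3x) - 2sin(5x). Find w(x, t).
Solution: Change to a moving frame: let η = x - 2t, σ = t and write w(x,t) = u(η,σ).
By the chain rule w_t = u_σ - 2u_η, w_x = u_η, w_xx = u_ηη.
Then w_t + 2w_x = u_σ: the advection term cancels and the PDE becomes the heat equation u_σ = (1/2)u_ηη on η ∈ ℝ.
Initial data: u(η,0) = w(η,0) = sin(η) - 3sin(3η) - 2sin(5η).
On η ∈ ℝ each mode satisfies (sin(nη))″ = -n² sin(nη), so exp(-n²σ/2) sin(nη) solves the heat equation; by superposition u(η,σ) = Σ c_n exp(-n²σ/2) sin(nη).
Reading off the coefficients: c_1=1, c_3=-3, c_5=-2, so u(η,σ) = exp(-σ/2)sin(η) - 3exp(-9σ/2)sin(3η) - 2exp(-25σ/2)sin(5η).
Substituting back η = x - 2t, σ = t: w(x,t) = u(x - 2t, t).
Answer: w(x, t) = -exp(-t/2)sin(2t - x) + 3exp(-9t/2)sin(6t - 3x) + 2exp(-25t/2)sin(10t - 5x)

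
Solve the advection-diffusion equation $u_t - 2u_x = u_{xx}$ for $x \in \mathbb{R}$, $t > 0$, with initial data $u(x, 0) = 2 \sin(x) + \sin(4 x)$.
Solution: Moving frame: $\eta = x + 2t$, $\sigma = t$, $u = w(\eta,\sigma)$, so $u_t = w_{\sigma} + 2w_{\eta}$ and $u_{xx} = w_{\eta\eta}$.
Hence $u_t - 2u_x = w_{\sigma}$ and the PDE becomes the heat equation $w_{\sigma} = w_{\eta\eta}$ on $\eta \in \mathbb{R}$.
Initial data: $w(\eta,0) = u(\eta,0) = 2 \sin(\eta) + \sin(4 \eta)$. Each mode $\sin(n\eta)$ decays as $e^{-n^2\sigma}$ on $\mathbb{R}$, so $w(\eta,\sigma) = \sum c_n e^{-n^2\sigma} \sin(n\eta)$ with $c_1=2, c_4=1$: $w(\eta,\sigma) = 2 e^{-\sigma} \sin(\eta) + e^{-16 \sigma} \sin(4 \eta)$.
Substituting back: $u(x,t) = w(x + 2t, t)$.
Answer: $u(x, t) = 2 e^{-t} \sin(2 t + x) + e^{-16 t} \sin(8 t + 4 x)$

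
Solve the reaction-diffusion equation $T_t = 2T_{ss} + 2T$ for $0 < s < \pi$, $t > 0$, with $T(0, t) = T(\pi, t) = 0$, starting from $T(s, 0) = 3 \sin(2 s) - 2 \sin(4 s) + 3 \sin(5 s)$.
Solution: Substitute $T = e^{2t}u$, i.e. $u = e^{-2t}T$.
By the product rule, $T_t = e^{2t}(u_t + 2u)$, $T_{ss} = e^{2t}u_{ss}$.
Substituting into the PDE and dividing by $e^{2t}$: $u_t + 2u = 2u_{ss} + 2u$.
The lower-order terms cancel, leaving the standard heat equation $u_t = 2u_{ss}$.
Initial data for $u$: $u(s,0) = T(s,0) = 3 \sin(2 s) - 2 \sin(4 s) + 3 \sin(5 s)$. The boundary conditions carry over: $u(0,t) = u(\pi,t) = 0$.
Solve for $u$:
  Using separation of variables $u = X(s)G(t)$:
  Eigenfunctions: $\sin(ns)$, $n = 1, 2, 3, \ldots$
  General solution: $u(s, t) = \sum c_n \sin(ns) e^{-2n^2 t}$
  Matching $u(s,0) = 3 \sin(2 s) - 2 \sin(4 s) + 3 \sin(5 s)$ term by term: $c_2=3, c_4=-2, c_5=3$.
Hence $u(s,t) = 3 e^{-8 t} \sin(2 s) - 2 e^{-32 t} \sin(4 s) + 3 e^{-50 t} \sin(5 s)$.
Transform back: $T(s,t) = e^{2t}u(s,t)$.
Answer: $T(s, t) = 3 e^{-6 t} \sin(2 s) - 2 e^{-30 t} \sin(4 s) + 3 e^{-48 t} \sin(5 s)$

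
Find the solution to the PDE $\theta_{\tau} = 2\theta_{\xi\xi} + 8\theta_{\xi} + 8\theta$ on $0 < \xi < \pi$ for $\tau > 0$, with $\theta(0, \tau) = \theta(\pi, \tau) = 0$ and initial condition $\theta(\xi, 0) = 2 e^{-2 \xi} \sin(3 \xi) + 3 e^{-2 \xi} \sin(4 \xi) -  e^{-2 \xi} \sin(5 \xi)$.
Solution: Substitute $\theta = e^{-2\xi}u$, i.e. $u = e^{2\xi}\theta$.
By the product rule, $\theta_{\xi} = e^{-2\xi}(u_{\xi} - 2u)$, $\theta_{\xi\xi} = e^{-2\xi}(u_{\xi\xi} - 4u_{\xi} + 4u)$, $\theta_{\tau} = e^{-2\xi}u_{\tau}$.
Substituting into the PDE and dividing by $e^{-2\xi}$: $u_{\tau} = 2(u_{\xi\xi} - 4u_{\xi} + 4u) + 8(u_{\xi} - 2u) + 8u$.
The lower-order terms cancel, leaving the standard heat equation $u_{\tau} = 2u_{\xi\xi}$.
Initial data for $u$: $u(\xi,0) = e^{2\xi}\theta(\xi,0) = 2 \sin(3 \xi) + 3 \sin(4 \xi) - \sin(5 \xi)$. The boundary conditions carry over: $u(0,\tau) = u(\pi,\tau) = 0$.
Solve for $u$:
  Using separation of variables $u = X(\xi)G(\tau)$:
  Eigenfunctions: $\sin(n\xi)$, $n = 1, 2, 3, \ldots$
  General solution: $u(\xi, \tau) = \sum c_n \sin(n\xi) e^{-2n^2 \tau}$
  Matching $u(\xi,0) = 2 \sin(3 \xi) + 3 \sin(4 \xi) - \sin(5 \xi)$ term by term: $c_3=2, c_4=3, c_5=-1$.
Hence $u(\xi,\tau) = 2 e^{-18 \tau} \sin(3 \xi) + 3 e^{-32 \tau} \sin(4 \xi) - e^{-50 \tau} \sin(5 \xi)$.
Transform back: $\theta(\xi,\tau) = e^{-2\xi}u(\xi,\tau)$.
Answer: $\theta(\xi, \tau) = 2 e^{-18 \tau} e^{-2 \xi} \sin(3 \xi) + 3 e^{-32 \tau} e^{-2 \xi} \sin(4 \xi) -  e^{-50 \tau} e^{-2 \xi} \sin(5 \xi)$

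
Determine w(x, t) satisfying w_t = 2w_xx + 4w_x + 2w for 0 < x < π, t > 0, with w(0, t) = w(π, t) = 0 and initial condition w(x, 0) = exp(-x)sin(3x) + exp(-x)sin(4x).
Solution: Substitute w = exp(-x)u.
Then w_x = exp(-x)(u_x - u), w_xx = exp(-x)(u_xx - 2u_x + u), w_t = exp(-x)u_t; substituting and dividing by exp(-x), the lower-order terms cancel: u_t = 2u_xx (standard heat equation).
Data for u: u(x,0) = exp(x)w(x,0) = sin(3x) + sin(4x). The boundary conditions carry over: u(0,t) = u(π,t) = 0.
Separating variables: u = Σ c_n exp(-2n²t) sin(nx). From u(x,0) = sin(3x) + sin(4x): c_3=1, c_4=1.
So u(x,t) = exp(-18t)sin(3x) + exp(-32t)sin(4x), and w(x,t) = exp(-x)u(x,t).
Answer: w(x, t) = exp(-18t)exp(-x)sin(3x) + exp(-32t)exp(-x)sin(4x)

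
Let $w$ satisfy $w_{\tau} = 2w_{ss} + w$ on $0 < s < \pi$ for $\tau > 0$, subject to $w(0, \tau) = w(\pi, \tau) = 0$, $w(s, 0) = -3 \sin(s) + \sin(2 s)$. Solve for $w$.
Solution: Substitute $w = e^{\tau}u$.
Then $w_{\tau} = e^{\tau}(u_{\tau} + u)$, $w_{ss} = e^{\tau}u_{ss}$; substituting and dividing by $e^{\tau}$, the lower-order terms cancel: $u_{\tau} = 2u_{ss}$ (standard heat equation).
Data for $u$: $u(s,0) = w(s,0) = -3 \sin(s) + \sin(2 s)$. The boundary conditions carry over: $u(0,\tau) = u(\pi,\tau) = 0$.
Separating variables: $u = \sum c_n e^{-2n^2\tau} \sin(ns)$. From $u(s,0) = -3 \sin(s) + \sin(2 s)$: $c_1=-3, c_2=1$.
So $u(s,\tau) = -3 e^{-2 \tau} \sin(s) + e^{-8 \tau} \sin(2 s)$, and $w(s,\tau) = e^{\tau}u(s,\tau)$.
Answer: $w(s, \tau) = -3 e^{-\tau} \sin(s) + e^{-7 \tau} \sin(2 s)$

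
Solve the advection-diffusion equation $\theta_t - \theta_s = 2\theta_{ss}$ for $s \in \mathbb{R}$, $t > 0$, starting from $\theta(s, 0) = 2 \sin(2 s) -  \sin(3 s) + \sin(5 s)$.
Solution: Moving frame: $\eta = s + t$, $\sigma = t$, $\theta = u(\eta,\sigma)$, so $\theta_t = u_{\sigma} + u_{\eta}$ and $\theta_{ss} = u_{\eta\eta}$.
Hence $\theta_t - \theta_s = u_{\sigma}$ and the PDE becomes the heat equation $u_{\sigma} = 2u_{\eta\eta}$ on $\eta \in \mathbb{R}$.
Initial data: $u(\eta,0) = \theta(\eta,0) = 2 \sin(2 \eta) - \sin(3 \eta) + \sin(5 \eta)$. Each mode $\sin(n\eta)$ decays as $e^{-2n^2\sigma}$ on $\mathbb{R}$, so $u(\eta,\sigma) = \sum c_n e^{-2n^2\sigma} \sin(n\eta)$ with $c_2=2, c_3=-1, c_5=1$: $u(\eta,\sigma) = 2 e^{-8 \sigma} \sin(2 \eta) - e^{-18 \sigma} \sin(3 \eta) + e^{-50 \sigma} \sin(5 \eta)$.
Substituting back: $\theta(s,t) = u(s + t, t)$.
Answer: $\theta(s, t) = 2 e^{-8 t} \sin(2 s + 2 t) -  e^{-18 t} \sin(3 s + 3 t) + e^{-50 t} \sin(5 s + 5 t)$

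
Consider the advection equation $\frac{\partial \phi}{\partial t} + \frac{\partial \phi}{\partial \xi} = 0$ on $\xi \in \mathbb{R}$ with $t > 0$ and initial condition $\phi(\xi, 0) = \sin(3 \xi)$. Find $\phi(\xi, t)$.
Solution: By characteristics ($d\xi/dt = 1$), $\phi(\xi,t) = f(\xi - t)$ with $f = \phi( \cdot , 0)$.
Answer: $\phi(\xi, t) = \sin(3 \xi - 3 t)$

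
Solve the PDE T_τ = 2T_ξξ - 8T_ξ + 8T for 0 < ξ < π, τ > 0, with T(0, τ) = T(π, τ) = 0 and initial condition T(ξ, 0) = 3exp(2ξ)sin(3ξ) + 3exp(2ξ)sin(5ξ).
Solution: Substitute T = exp(2ξ)u.
Then T_ξ = exp(2ξ)(u_ξ + 2u), T_ξξ = exp(2ξ)(u_ξξ + 4u_ξ + 4u), T_τ = exp(2ξ)u_τ; substituting and dividing by exp(2ξ), the lower-order terms cancel: u_τ = 2u_ξξ (standard heat equation).
Data for u: u(ξ,0) = exp(-2ξ)T(ξ,0) = 3sin(3ξ) + 3sin(5ξ). The boundary conditions carry over: u(0,τ) = u(π,τ) = 0.
Separating variables: u = Σ c_n exp(-2n²τ) sin(nξ). From u(ξ,0) = 3sin(3ξ) + 3sin(5ξ): c_3=3, c_5=3.
So u(ξ,τ) = 3exp(-18τ)sin(3ξ) + 3exp(-50τ)sin(5ξ), and T(ξ,τ) = exp(2ξ)u(ξ,τ).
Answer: T(ξ, τ) = 3exp(2ξ)exp(-18τ)sin(3ξ) + 3exp(2ξ)exp(-50τ)sin(5ξ)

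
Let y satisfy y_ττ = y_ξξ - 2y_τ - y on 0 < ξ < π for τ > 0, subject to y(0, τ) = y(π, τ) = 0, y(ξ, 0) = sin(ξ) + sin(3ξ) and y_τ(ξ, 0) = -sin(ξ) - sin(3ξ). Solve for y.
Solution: Substitute y = exp(-τ)u, i.e. u = exp(τ)y.
By the product rule, y_τ = exp(-τ)(u_τ - u), y_ττ = exp(-τ)(u_ττ - 2u_τ + u), y_ξξ = exp(-τ)u_ξξ.
Substituting into the PDE and dividing by exp(-τ): u_ττ - 2u_τ + u = u_ξξ - 2(u_τ - u) - u.
The lower-order terms cancel, leaving the standard wave equation u_ττ = u_ξξ.
Initial data for u: u(ξ,0) = y(ξ,0) = sin(ξ) + sin(3ξ); u_τ(ξ,0) = y_τ(ξ,0) + y(ξ,0) = 0. The boundary conditions carry over: u(0,τ) = u(π,τ) = 0.
Solve for u:
  Using separation of variables u = X(ξ)T(τ):
  Eigenfunctions: sin(nξ), n = 1, 2, 3, ...
  General solution: u(ξ, τ) = Σ [A_n cos(n τ) + B_n sin(n τ)] sin(nξ)
  From u(ξ,0) = sin(ξ) + sin(3ξ): A_1=1, A_3=1. From u_τ(ξ,0) = 0: all B_n = 0.
Hence u(ξ,τ) = sin(ξ)cos(τ) + sin(3ξ)cos(3τ).
Transform back: y(ξ,τ) = exp(-τ)u(ξ,τ).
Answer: y(ξ, τ) = exp(-τ)sin(ξ)cos(τ) + exp(-τ)sin(3ξ)cos(3τ)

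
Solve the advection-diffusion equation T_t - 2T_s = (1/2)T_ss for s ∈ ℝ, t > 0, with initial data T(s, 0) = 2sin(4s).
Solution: Moving frame: η = s + 2t, σ = t, T = u(η,σ), so T_t = u_σ + 2u_η and T_ss = u_ηη.
Hence T_t - 2T_s = u_σ and the PDE becomes the heat equation u_σ = (1/2)u_ηη on η ∈ ℝ.
Initial data: u(η,0) = T(η,0) = 2sin(4η). Each mode sin(nη) decays as exp(-n²σ/2) on ℝ, so u(η,σ) = Σ c_n exp(-n²σ/2) sin(nη) with c_4=2: u(η,σ) = 2exp(-8σ)sin(4η).
Substituting back: T(s,t) = u(s + 2t, t).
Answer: T(s, t) = 2exp(-8t)sin(4s + 8t)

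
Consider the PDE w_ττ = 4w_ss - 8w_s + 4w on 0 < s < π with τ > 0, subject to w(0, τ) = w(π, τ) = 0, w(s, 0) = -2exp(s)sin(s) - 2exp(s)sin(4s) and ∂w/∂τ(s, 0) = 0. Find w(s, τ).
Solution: Substitute w = exp(s)u, i.e. u = exp(-s)w.
By the product rule, w_s = exp(s)(u_s + u), w_ss = exp(s)(u_ss + 2u_s + u), w_ττ = exp(s)u_ττ.
Substituting into the PDE and dividing by exp(s): u_ττ = 4(u_ss + 2u_s + u) - 8(u_s + u) + 4u.
The lower-order terms cancel, leaving the standard wave equation u_ττ = 4u_ss.
Initial data for u: u(s,0) = exp(-s)w(s,0) = -2sin(s) - 2sin(4s); u_τ(s,0) = exp(-s)w_τ(s,0) = 0. The boundary conditions carry over: u(0,τ) = u(π,τ) = 0.
Solve for u:
  Using separation of variables u = X(s)T(τ):
  Eigenfunctions: sin(ns), n = 1, 2, 3, ...
  General solution: u(s, τ) = Σ [A_n cos(2n τ) + B_n sin(2n τ)] sin(ns)
  From u(s,0) = -2sin(s) - 2sin(4s): A_1=-2, A_4=-2. From u_τ(s,0) = 0: all B_n = 0.
Hence u(s,τ) = -2sin(s)cos(2τ) - 2sin(4s)cos(8τ).
Transform back: w(s,τ) = exp(s)u(s,τ).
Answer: w(s, τ) = -2exp(s)sin(s)cos(2τ) - 2exp(s)sin(4s)cos(8τ)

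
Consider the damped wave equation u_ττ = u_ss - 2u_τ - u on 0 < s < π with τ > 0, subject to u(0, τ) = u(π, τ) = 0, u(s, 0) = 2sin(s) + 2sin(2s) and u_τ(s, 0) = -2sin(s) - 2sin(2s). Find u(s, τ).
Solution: Substitute u = exp(-τ)w, i.e. w = exp(τ)u.
By the product rule, u_τ = exp(-τ)(w_τ - w), u_ττ = exp(-τ)(w_ττ - 2w_τ + w), u_ss = exp(-τ)w_ss.
Substituting into the PDE and dividing by exp(-τ): w_ττ - 2w_τ + w = w_ss - 2(w_τ - w) - w.
The lower-order terms cancel, leaving the standard wave equation w_ττ = w_ss.
Initial data for w: w(s,0) = u(s,0) = 2sin(s) + 2sin(2s); w_τ(s,0) = u_τ(s,0) + u(s,0) = 0. The boundary conditions carry over: w(0,τ) = w(π,τ) = 0.
Solve for w:
  Using separation of variables w = X(s)T(τ):
  Eigenfunctions: sin(ns), n = 1, 2, 3, ...
  General solution: w(s, τ) = Σ [A_n cos(n τ) + B_n sin(n τ)] sin(ns)
  From w(s,0) = 2sin(s) + 2sin(2s): A_1=2, A_2=2. From w_τ(s,0) = 0: all B_n = 0.
Hence w(s,τ) = 2sin(s)cos(τ) + 2sin(2s)cos(2τ).
Transform back: u(s,τ) = exp(-τ)w(s,τ).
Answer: u(s, τ) = 2exp(-τ)sin(s)cos(τ) + 2exp(-τ)sin(2s)cos(2τ)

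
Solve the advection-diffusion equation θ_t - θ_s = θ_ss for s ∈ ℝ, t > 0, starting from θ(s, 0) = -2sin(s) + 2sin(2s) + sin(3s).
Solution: Change to a moving frame: let η = s + t, σ = t and write θ(s,t) = u(η,σ).
By the chain rule θ_t = u_σ + u_η, θ_s = u_η, θ_ss = u_ηη.
Then θ_t - θ_s = u_σ: the advection term cancels and the PDE becomes the heat equation u_σ = u_ηη on η ∈ ℝ.
Initial data: u(η,0) = θ(η,0) = -2sin(η) + 2sin(2η) + sin(3η).
On η ∈ ℝ each mode satisfies (sin(nη))″ = -n² sin(nη), so exp(-n²σ) sin(nη) solves the heat equation; by superposition u(η,σ) = Σ c_n exp(-n²σ) sin(nη).
Reading off the coefficients: c_1=-2, c_2=2, c_3=1, so u(η,σ) = -2exp(-σ)sin(η) + 2exp(-4σ)sin(2η) + exp(-9σ)sin(3η).
Substituting back η = s + t, σ = t: θ(s,t) = u(s + t, t).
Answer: θ(s, t) = -2exp(-t)sin(s + t) + 2exp(-4t)sin(2s + 2t) + exp(-9t)sin(3s + 3t)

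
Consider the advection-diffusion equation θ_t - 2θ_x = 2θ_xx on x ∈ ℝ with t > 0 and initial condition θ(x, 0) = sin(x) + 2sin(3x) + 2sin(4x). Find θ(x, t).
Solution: Change to a moving frame: let η = x + 2t, σ = t and write θ(x,t) = u(η,σ).
By the chain rule θ_t = u_σ + 2u_η, θ_x = u_η, θ_xx = u_ηη.
Then θ_t - 2θ_x = u_σ: the advection term cancels and the PDE becomes the heat equation u_σ = 2u_ηη on η ∈ ℝ.
Initial data: u(η,0) = θ(η,0) = sin(η) + 2sin(3η) + 2sin(4η).
On η ∈ ℝ each mode satisfies (sin(nη))″ = -n² sin(nη), so exp(-2n²σ) sin(nη) solves the heat equation; by superposition u(η,σ) = Σ c_n exp(-2n²σ) sin(nη).
Reading off the coefficients: c_1=1, c_3=2, c_4=2, so u(η,σ) = exp(-2σ)sin(η) + 2exp(-18σ)sin(3η) + 2exp(-32σ)sin(4η).
Substituting back η = x + 2t, σ = t: θ(x,t) = u(x + 2t, t).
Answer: θ(x, t) = exp(-2t)sin(2t + x) + 2exp(-18t)sin(6t + 3x) + 2exp(-32t)sin(8t + 4x)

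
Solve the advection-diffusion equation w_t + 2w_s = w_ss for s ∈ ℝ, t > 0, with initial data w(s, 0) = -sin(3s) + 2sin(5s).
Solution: Moving frame: η = s - 2t, σ = t, w = u(η,σ), so w_t = u_σ - 2u_η and w_ss = u_ηη.
Hence w_t + 2w_s = u_σ and the PDE becomes the heat equation u_σ = u_ηη on η ∈ ℝ.
Initial data: u(η,0) = w(η,0) = -sin(3η) + 2sin(5η). Each mode sin(nη) decays as exp(-n²σ) on ℝ, so u(η,σ) = Σ c_n exp(-n²σ) sin(nη) with c_3=-1, c_5=2: u(η,σ) = -exp(-9σ)sin(3η) + 2exp(-25σ)sin(5η).
Substituting back: w(s,t) = u(s - 2t, t).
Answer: w(s, t) = -exp(-9t)sin(3s - 6t) + 2exp(-25t)sin(5s - 10t)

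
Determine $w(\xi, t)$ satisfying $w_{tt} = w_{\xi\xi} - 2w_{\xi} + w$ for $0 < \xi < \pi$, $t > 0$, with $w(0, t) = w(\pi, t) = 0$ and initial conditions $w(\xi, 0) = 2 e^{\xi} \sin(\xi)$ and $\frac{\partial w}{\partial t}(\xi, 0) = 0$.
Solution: Substitute $w = e^{\xi}u$.
Then $w_{\xi} = e^{\xi}(u_{\xi} + u)$, $w_{\xi\xi} = e^{\xi}(u_{\xi\xi} + 2u_{\xi} + u)$, $w_{tt} = e^{\xi}u_{tt}$; substituting and dividing by $e^{\xi}$, the lower-order terms cancel: $u_{tt} = u_{\xi\xi}$ (standard wave equation).
Data for $u$: $u(\xi,0) = e^{-\xi}w(\xi,0) = 2 \sin(\xi)$; $u_t(\xi,0) = e^{-\xi}w_t(\xi,0) = 0$. The boundary conditions carry over: $u(0,t) = u(\pi,t) = 0$.
Separating variables: $u = \sum [A_n \cos(\omega_n t) + B_n \sin(\omega_n t)] \sin(n\xi)$, $\omega_n = n$. From ICs: $A_1=2$.
So $u(\xi,t) = 2 \sin(\xi) \cos(t)$, and $w(\xi,t) = e^{\xi}u(\xi,t)$.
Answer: $w(\xi, t) = 2 e^{\xi} \sin(\xi) \cos(t)$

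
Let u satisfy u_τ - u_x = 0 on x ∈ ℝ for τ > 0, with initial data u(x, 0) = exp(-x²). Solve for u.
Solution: By characteristics (dx/dτ = -1), u(x,τ) = f(x + τ) with f = u(·, 0).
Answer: u(x, τ) = exp(-(x + τ)²)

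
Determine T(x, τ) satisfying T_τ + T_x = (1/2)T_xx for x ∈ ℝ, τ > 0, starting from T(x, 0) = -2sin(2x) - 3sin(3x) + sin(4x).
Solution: Moving frame: η = x - τ, σ = τ, T = u(η,σ), so T_τ = u_σ - u_η and T_xx = u_ηη.
Hence T_τ + T_x = u_σ and the PDE becomes the heat equation u_σ = (1/2)u_ηη on η ∈ ℝ.
Initial data: u(η,0) = T(η,0) = -2sin(2η) - 3sin(3η) + sin(4η). Each mode sin(nη) decays as exp(-n²σ/2) on ℝ, so u(η,σ) = Σ c_n exp(-n²σ/2) sin(nη) with c_2=-2, c_3=-3, c_4=1: u(η,σ) = -2exp(-2σ)sin(2η) + exp(-8σ)sin(4η) - 3exp(-9σ/2)sin(3η).
Substituting back: T(x,τ) = u(x - τ, τ).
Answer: T(x, τ) = -2exp(-2τ)sin(2x - 2τ) + exp(-8τ)sin(4x - 4τ) - 3exp(-9τ/2)sin(3x - 3τ)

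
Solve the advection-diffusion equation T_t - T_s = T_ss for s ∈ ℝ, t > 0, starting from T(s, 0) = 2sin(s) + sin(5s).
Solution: Change to a moving frame: let η = s + t, σ = t and write T(s,t) = u(η,σ).
By the chain rule T_t = u_σ + u_η, T_s = u_η, T_ss = u_ηη.
Then T_t - T_s = u_σ: the advection term cancels and the PDE becomes the heat equation u_σ = u_ηη on η ∈ ℝ.
Initial data: u(η,0) = T(η,0) = 2sin(η) + sin(5η).
On η ∈ ℝ each mode satisfies (sin(nη))″ = -n² sin(nη), so exp(-n²σ) sin(nη) solves the heat equation; by superposition u(η,σ) = Σ c_n exp(-n²σ) sin(nη).
Reading off the coefficients: c_1=2, c_5=1, so u(η,σ) = 2exp(-σ)sin(η) + exp(-25σ)sin(5η).
Substituting back η = s + t, σ = t: T(s,t) = u(s + t, t).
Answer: T(s, t) = 2exp(-t)sin(s + t) + exp(-25t)sin(5s + 5t)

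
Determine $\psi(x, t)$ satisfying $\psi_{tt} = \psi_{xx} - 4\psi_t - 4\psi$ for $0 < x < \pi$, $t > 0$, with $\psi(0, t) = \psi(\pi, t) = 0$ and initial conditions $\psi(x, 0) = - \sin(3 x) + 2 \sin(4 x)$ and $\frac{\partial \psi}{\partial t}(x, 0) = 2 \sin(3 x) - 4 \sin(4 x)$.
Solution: Substitute $\psi = e^{-2t}u$.
Then $\psi_t = e^{-2t}(u_t - 2u)$, $\psi_{tt} = e^{-2t}(u_{tt} - 4u_t + 4u)$, $\psi_{xx} = e^{-2t}u_{xx}$; substituting and dividing by $e^{-2t}$, the lower-order terms cancel: $u_{tt} = u_{xx}$ (standard wave equation).
Data for $u$: $u(x,0) = \psi(x,0) = - \sin(3 x) + 2 \sin(4 x)$; $u_t(x,0) = \psi_t(x,0) + 2\psi(x,0) = 0$. The boundary conditions carry over: $u(0,t) = u(\pi,t) = 0$.
Separating variables: $u = \sum [A_n \cos(\omega_n t) + B_n \sin(\omega_n t)] \sin(nx)$, $\omega_n = n$. From ICs: $A_3=-1, A_4=2$.
So $u(x,t) = - \sin(3 x) \cos(3 t) + 2 \sin(4 x) \cos(4 t)$, and $\psi(x,t) = e^{-2t}u(x,t)$.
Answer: $\psi(x, t) = - e^{-2 t} \sin(3 x) \cos(3 t) + 2 e^{-2 t} \sin(4 x) \cos(4 t)$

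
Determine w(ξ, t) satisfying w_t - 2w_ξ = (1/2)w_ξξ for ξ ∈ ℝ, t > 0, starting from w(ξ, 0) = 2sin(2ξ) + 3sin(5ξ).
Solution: Change to a moving frame: let η = ξ + 2t, σ = t and write w(ξ,t) = u(η,σ).
By the chain rule w_t = u_σ + 2u_η, w_ξ = u_η, w_ξξ = u_ηη.
Then w_t - 2w_ξ = u_σ: the advection term cancels and the PDE becomes the heat equation u_σ = (1/2)u_ηη on η ∈ ℝ.
Initial data: u(η,0) = w(η,0) = 2sin(2η) + 3sin(5η).
On η ∈ ℝ each mode satisfies (sin(nη))″ = -n² sin(nη), so exp(-n²σ/2) sin(nη) solves the heat equation; by superposition u(η,σ) = Σ c_n exp(-n²σ/2) sin(nη).
Reading off the coefficients: c_2=2, c_5=3, so u(η,σ) = 2exp(-2σ)sin(2η) + 3exp(-25σ/2)sin(5η).
Substituting back η = ξ + 2t, σ = t: w(ξ,t) = u(ξ + 2t, t).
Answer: w(ξ, t) = 2exp(-2t)sin(4t + 2ξ) + 3exp(-25t/2)sin(10t + 5ξ)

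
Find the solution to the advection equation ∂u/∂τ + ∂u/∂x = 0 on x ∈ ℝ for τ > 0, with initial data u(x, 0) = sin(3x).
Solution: By method of characteristics (waves move right with speed 1):
Along characteristics x - τ = const, u is constant, so u(x,τ) = f(x - τ) with f = u(·, 0).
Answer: u(x, τ) = sin(3x - 3τ)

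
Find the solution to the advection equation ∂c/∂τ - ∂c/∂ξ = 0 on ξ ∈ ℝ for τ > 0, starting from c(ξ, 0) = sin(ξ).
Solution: By characteristics (dξ/dτ = -1), c(ξ,τ) = f(ξ + τ) with f = c(·, 0).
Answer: c(ξ, τ) = sin(ξ + τ)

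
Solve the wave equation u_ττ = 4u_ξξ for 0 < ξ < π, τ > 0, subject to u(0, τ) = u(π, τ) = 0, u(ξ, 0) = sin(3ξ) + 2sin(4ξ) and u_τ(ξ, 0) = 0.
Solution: Using separation of variables u = X(ξ)T(τ):
Eigenfunctions: sin(nξ), n = 1, 2, 3, ...
General solution: u(ξ, τ) = Σ [A_n cos(2n τ) + B_n sin(2n τ)] sin(nξ)
From u(ξ,0) = sin(3ξ) + 2sin(4ξ): A_3=1, A_4=2. From u_τ(ξ,0) = 0: all B_n = 0.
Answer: u(ξ, τ) = sin(3ξ)cos(6τ) + 2sin(4ξ)cos(8τ)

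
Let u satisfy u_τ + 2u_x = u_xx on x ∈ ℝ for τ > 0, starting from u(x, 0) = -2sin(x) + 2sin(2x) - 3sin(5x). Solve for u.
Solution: Change to a moving frame: let η = x - 2τ, σ = τ and write u(x,τ) = w(η,σ).
By the chain rule u_τ = w_σ - 2w_η, u_x = w_η, u_xx = w_ηη.
Then u_τ + 2u_x = w_σ: the advection term cancels and the PDE becomes the heat equation w_σ = w_ηη on η ∈ ℝ.
Initial data: w(η,0) = u(η,0) = -2sin(η) + 2sin(2η) - 3sin(5η).
On η ∈ ℝ each mode satisfies (sin(nη))″ = -n² sin(nη), so exp(-n²σ) sin(nη) solves the heat equation; by superposition w(η,σ) = Σ c_n exp(-n²σ) sin(nη).
Reading off the coefficients: c_1=-2, c_2=2, c_5=-3, so w(η,σ) = -2exp(-σ)sin(η) + 2exp(-4σ)sin(2η) - 3exp(-25σ)sin(5η).
Substituting back η = x - 2τ, σ = τ: u(x,τ) = w(x - 2τ, τ).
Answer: u(x, τ) = -2exp(-τ)sin(x - 2τ) + 2exp(-4τ)sin(2x - 4τ) - 3exp(-25τ)sin(5x - 10τ)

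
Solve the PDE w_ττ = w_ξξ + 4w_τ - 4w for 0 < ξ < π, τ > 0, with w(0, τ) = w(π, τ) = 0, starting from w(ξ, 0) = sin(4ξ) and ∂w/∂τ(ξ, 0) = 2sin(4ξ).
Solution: Substitute w = exp(2τ)u, i.e. u = exp(-2τ)w.
By the product rule, w_τ = exp(2τ)(u_τ + 2u), w_ττ = exp(2τ)(u_ττ + 4u_τ + 4u), w_ξξ = exp(2τ)u_ξξ.
Substituting into the PDE and dividing by exp(2τ): u_ττ + 4u_τ + 4u = u_ξξ + 4(u_τ + 2u) - 4u.
The lower-order terms cancel, leaving the standard wave equation u_ττ = u_ξξ.
Initial data for u: u(ξ,0) = w(ξ,0) = sin(4ξ); u_τ(ξ,0) = w_τ(ξ,0) - 2w(ξ,0) = 0. The boundary conditions carry over: u(0,τ) = u(π,τ) = 0.
Solve for u:
  Using separation of variables u = X(ξ)T(τ):
  Eigenfunctions: sin(nξ), n = 1, 2, 3, ...
  General solution: u(ξ, τ) = Σ [A_n cos(n τ) + B_n sin(n τ)] sin(nξ)
  From u(ξ,0) = sin(4ξ): A_4=1. From u_τ(ξ,0) = 0: all B_n = 0.
Hence u(ξ,τ) = sin(4ξ)cos(4τ).
Transform back: w(ξ,τ) = exp(2τ)u(ξ,τ).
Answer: w(ξ, τ) = exp(2τ)sin(4ξ)cos(4τ)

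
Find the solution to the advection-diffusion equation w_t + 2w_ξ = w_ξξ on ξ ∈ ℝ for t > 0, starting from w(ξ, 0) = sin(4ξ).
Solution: Moving frame: η = ξ - 2t, σ = t, w = u(η,σ), so w_t = u_σ - 2u_η and w_ξξ = u_ηη.
Hence w_t + 2w_ξ = u_σ and the PDE becomes the heat equation u_σ = u_ηη on η ∈ ℝ.
Initial data: u(η,0) = w(η,0) = sin(4η). Each mode sin(nη) decays as exp(-n²σ) on ℝ, so u(η,σ) = Σ c_n exp(-n²σ) sin(nη) with c_4=1: u(η,σ) = exp(-16σ)sin(4η).
Substituting back: w(ξ,t) = u(ξ - 2t, t).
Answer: w(ξ, t) = -exp(-16t)sin(8t - 4ξ)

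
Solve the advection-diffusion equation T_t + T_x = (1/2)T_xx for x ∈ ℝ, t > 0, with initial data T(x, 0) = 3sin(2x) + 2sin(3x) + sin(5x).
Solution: Change to a moving frame: let η = x - t, σ = t and write T(x,t) = u(η,σ).
By the chain rule T_t = u_σ - u_η, T_x = u_η, T_xx = u_ηη.
Then T_t + T_x = u_σ: the advection term cancels and the PDE becomes the heat equation u_σ = (1/2)u_ηη on η ∈ ℝ.
Initial data: u(η,0) = T(η,0) = 3sin(2η) + 2sin(3η) + sin(5η).
On η ∈ ℝ each mode satisfies (sin(nη))″ = -n² sin(nη), so exp(-n²σ/2) sin(nη) solves the heat equation; by superposition u(η,σ) = Σ c_n exp(-n²σ/2) sin(nη).
Reading off the coefficients: c_2=3, c_3=2, c_5=1, so u(η,σ) = 3exp(-2σ)sin(2η) + 2exp(-9σ/2)sin(3η) + exp(-25σ/2)sin(5η).
Substituting back η = x - t, σ = t: T(x,t) = u(x - t, t).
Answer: T(x, t) = -3exp(-2t)sin(2t - 2x) - 2exp(-9t/2)sin(3t - 3x) - exp(-25t/2)sin(5t - 5x)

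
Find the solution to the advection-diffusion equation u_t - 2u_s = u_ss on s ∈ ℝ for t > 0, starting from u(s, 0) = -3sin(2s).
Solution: Moving frame: η = s + 2t, σ = t, u = w(η,σ), so u_t = w_σ + 2w_η and u_ss = w_ηη.
Hence u_t - 2u_s = w_σ and the PDE becomes the heat equation w_σ = w_ηη on η ∈ ℝ.
Initial data: w(η,0) = u(η,0) = -3sin(2η). Each mode sin(nη) decays as exp(-n²σ) on ℝ, so w(η,σ) = Σ c_n exp(-n²σ) sin(nη) with c_2=-3: w(η,σ) = -3exp(-4σ)sin(2η).
Substituting back: u(s,t) = w(s + 2t, t).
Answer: u(s, t) = -3exp(-4t)sin(2s + 4t)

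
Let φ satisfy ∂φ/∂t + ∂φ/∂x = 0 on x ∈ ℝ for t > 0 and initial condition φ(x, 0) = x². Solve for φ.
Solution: By method of characteristics (waves move right with speed 1):
Along characteristics x - t = const, φ is constant, so φ(x,t) = f(x - t) with f = φ(·, 0).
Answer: φ(x, t) = t² - 2tx + x²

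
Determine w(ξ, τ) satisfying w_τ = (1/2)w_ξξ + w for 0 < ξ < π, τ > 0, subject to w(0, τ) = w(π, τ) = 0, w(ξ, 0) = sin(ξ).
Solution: Substitute w = exp(τ)u.
Then w_τ = exp(τ)(u_τ + u), w_ξξ = exp(τ)u_ξξ; substituting and dividing by exp(τ), the lower-order terms cancel: u_τ = (1/2)u_ξξ (standard heat equation).
Data for u: u(ξ,0) = w(ξ,0) = sin(ξ). The boundary conditions carry over: u(0,τ) = u(π,τ) = 0.
Separating variables: u = Σ c_n exp(-n²τ/2) sin(nξ). From u(ξ,0) = sin(ξ): c_1=1.
So u(ξ,τ) = exp(-τ/2)sin(ξ), and w(ξ,τ) = exp(τ)u(ξ,τ).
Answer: w(ξ, τ) = exp(τ/2)sin(ξ)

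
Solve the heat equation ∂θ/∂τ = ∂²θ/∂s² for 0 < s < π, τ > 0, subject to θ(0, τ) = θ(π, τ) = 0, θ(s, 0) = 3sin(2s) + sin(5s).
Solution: Using separation of variables θ = X(s)G(τ):
Eigenfunctions: sin(ns), n = 1, 2, 3, ...
General solution: θ(s, τ) = Σ c_n sin(ns) exp(-n² τ)
Matching θ(s,0) = 3sin(2s) + sin(5s) term by term: c_2=3, c_5=1.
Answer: θ(s, τ) = 3exp(-4τ)sin(2s) + exp(-25τ)sin(5s)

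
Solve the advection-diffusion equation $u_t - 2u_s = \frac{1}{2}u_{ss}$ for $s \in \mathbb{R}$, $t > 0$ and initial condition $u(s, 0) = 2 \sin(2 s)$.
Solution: Change to a moving frame: let $\eta = s + 2t$, $\sigma = t$ and write $u(s,t) = w(\eta,\sigma)$.
By the chain rule $u_t = w_{\sigma} + 2w_{\eta}$, $u_s = w_{\eta}$, $u_{ss} = w_{\eta\eta}$.
Then $u_t - 2u_s = w_{\sigma}$: the advection term cancels and the PDE becomes the heat equation $w_{\sigma} = \frac{1}{2}w_{\eta\eta}$ on $\eta \in \mathbb{R}$.
Initial data: $w(\eta,0) = u(\eta,0) = 2 \sin(2 \eta)$.
On $\eta \in \mathbb{R}$ each mode satisfies $(\sin(n\eta))'' = -n^2 \sin(n\eta)$, so $e^{-n^2\sigma/2} \sin(n\eta)$ solves the heat equation; by superposition $w(\eta,\sigma) = \sum c_n e^{-n^2\sigma/2} \sin(n\eta)$.
Reading off the coefficients: $c_2=2$, so $w(\eta,\sigma) = 2 e^{-2 \sigma} \sin(2 \eta)$.
Substituting back $\eta = s + 2t$, $\sigma = t$: $u(s,t) = w(s + 2t, t)$.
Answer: $u(s, t) = 2 e^{-2 t} \sin(2 s + 4 t)$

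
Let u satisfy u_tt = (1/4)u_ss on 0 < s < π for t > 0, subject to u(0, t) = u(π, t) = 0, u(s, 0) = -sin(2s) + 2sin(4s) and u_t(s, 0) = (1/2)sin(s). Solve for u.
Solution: Separating variables: u = Σ [A_n cos(ω_n t) + B_n sin(ω_n t)] sin(ns), ω_n = n/2. From ICs (B_n = velocity coefficient / ω_n): A_2=-1, A_4=2, B_1=1.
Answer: u(s, t) = sin(s)sin(t/2) - sin(2s)cos(t) + 2sin(4s)cos(2t)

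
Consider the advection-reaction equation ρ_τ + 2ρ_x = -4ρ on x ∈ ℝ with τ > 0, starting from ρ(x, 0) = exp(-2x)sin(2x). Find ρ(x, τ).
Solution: Substitute ρ = exp(-2x)u, i.e. u = exp(2x)ρ.
By the product rule, ρ_x = exp(-2x)(u_x - 2u), ρ_τ = exp(-2x)u_τ.
Substituting into the PDE and dividing by exp(-2x): u_τ + 2(u_x - 2u) = -4u.
The lower-order terms cancel, leaving the standard advection equation u_τ + 2u_x = 0.
Initial data for u: u(x,0) = exp(2x)ρ(x,0) = sin(2x).
Solve for u:
  By method of characteristics (waves move right with speed 2):
  Along characteristics x - 2τ = const, u is constant, so u(x,τ) = f(x - 2τ) with f = u(·, 0).
Hence u(x,τ) = sin(2x - 4τ).
Transform back: ρ(x,τ) = exp(-2x)u(x,τ).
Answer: ρ(x, τ) = exp(-2x)sin(2x - 4τ)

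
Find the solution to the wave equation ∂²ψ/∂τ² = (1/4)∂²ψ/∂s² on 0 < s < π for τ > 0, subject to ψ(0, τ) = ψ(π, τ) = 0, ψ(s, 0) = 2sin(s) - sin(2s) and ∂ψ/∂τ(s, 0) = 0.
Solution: Separating variables: ψ = Σ [A_n cos(ω_n τ) + B_n sin(ω_n τ)] sin(ns), ω_n = n/2. From ICs: A_1=2, A_2=-1.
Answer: ψ(s, τ) = 2sin(s)cos(τ/2) - sin(2s)cos(τ)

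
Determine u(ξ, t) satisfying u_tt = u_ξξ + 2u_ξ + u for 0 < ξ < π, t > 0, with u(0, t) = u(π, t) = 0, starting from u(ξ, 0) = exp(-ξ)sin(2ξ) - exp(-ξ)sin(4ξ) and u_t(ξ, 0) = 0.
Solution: Substitute u = exp(-ξ)w.
Then u_ξ = exp(-ξ)(w_ξ - w), u_ξξ = exp(-ξ)(w_ξξ - 2w_ξ + w), u_tt = exp(-ξ)w_tt; substituting and dividing by exp(-ξ), the lower-order terms cancel: w_tt = w_ξξ (standard wave equation).
Data for w: w(ξ,0) = exp(ξ)u(ξ,0) = sin(2ξ) - sin(4ξ); w_t(ξ,0) = exp(ξ)u_t(ξ,0) = 0. The boundary conditions carry over: w(0,t) = w(π,t) = 0.
Separating variables: w = Σ [A_n cos(ω_n t) + B_n sin(ω_n t)] sin(nξ), ω_n = n. From ICs: A_2=1, A_4=-1.
So w(ξ,t) = sin(2ξ)cos(2t) - sin(4ξ)cos(4t), and u(ξ,t) = exp(-ξ)w(ξ,t).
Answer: u(ξ, t) = exp(-ξ)sin(2ξ)cos(2t) - exp(-ξ)sin(4ξ)cos(4t)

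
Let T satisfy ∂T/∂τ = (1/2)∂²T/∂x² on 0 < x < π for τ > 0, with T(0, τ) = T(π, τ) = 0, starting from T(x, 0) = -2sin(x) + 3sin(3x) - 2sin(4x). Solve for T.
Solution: Using separation of variables T = X(x)G(τ):
Eigenfunctions: sin(nx), n = 1, 2, 3, ...
General solution: T(x, τ) = Σ c_n sin(nx) exp(-n² τ/2)
Matching T(x,0) = -2sin(x) + 3sin(3x) - 2sin(4x) term by term: c_1=-2, c_3=3, c_4=-2.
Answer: T(x, τ) = -2exp(-8τ)sin(4x) - 2exp(-τ/2)sin(x) + 3exp(-9τ/2)sin(3x)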